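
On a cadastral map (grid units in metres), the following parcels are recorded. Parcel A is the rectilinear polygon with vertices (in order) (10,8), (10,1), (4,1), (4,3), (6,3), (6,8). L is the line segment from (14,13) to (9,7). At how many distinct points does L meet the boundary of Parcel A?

1

The segment meets the boundary at (9.833,8).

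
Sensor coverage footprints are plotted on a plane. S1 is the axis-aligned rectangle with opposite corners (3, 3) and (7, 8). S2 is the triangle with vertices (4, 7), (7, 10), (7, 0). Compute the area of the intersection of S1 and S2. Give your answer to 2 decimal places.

The intersection is the polygon with vertices (7,3), (5.714,3), (4,7), (5,8), (7,8).
By the shoelace formula its area is 11.07.

11.07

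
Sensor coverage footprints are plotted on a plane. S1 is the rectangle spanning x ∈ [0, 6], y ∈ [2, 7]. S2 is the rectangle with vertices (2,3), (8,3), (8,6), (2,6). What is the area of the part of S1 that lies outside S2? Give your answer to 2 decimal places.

|S1∩S2|: x∈[2,6], y∈[3,6] → 4·3 = 12.
|S1| = 30.
|S1 ∖ S2| = |S1| − |S1∩S2| = 30 − 12 = 18.00.

18.00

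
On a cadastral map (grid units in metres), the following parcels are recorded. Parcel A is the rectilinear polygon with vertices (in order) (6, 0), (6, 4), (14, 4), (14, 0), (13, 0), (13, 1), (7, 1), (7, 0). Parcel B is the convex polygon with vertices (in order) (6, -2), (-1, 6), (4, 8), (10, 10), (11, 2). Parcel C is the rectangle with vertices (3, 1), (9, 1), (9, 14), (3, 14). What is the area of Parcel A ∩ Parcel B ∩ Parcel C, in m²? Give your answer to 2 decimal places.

9.00

The intersection is the polygon with vertices (9,4), (9,1), (7,1), (6,1), (6,4).
By the shoelace formula its area is 9.00.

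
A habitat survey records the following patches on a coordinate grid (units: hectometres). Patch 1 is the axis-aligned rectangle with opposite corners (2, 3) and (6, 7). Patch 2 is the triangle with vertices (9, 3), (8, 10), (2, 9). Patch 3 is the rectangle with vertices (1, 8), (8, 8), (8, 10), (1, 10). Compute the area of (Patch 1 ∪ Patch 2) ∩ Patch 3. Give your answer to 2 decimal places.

8.42

The region (Patch 1 ∪ Patch 2) ∩ Patch 3 is the polygon with vertices (2,9), (8,10), (8,8), (3.167,8).
By the shoelace formula its area is 8.42.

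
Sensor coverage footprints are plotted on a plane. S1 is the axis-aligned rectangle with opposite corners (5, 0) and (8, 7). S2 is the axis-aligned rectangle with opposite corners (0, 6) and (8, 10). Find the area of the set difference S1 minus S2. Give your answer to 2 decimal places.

18.00

|S1∩S2|: x∈[5,8], y∈[6,7] → 3·1 = 3.
|S1| = 21.
|S1 ∖ S2| = |S1| − |S1∩S2| = 21 − 3 = 18.00.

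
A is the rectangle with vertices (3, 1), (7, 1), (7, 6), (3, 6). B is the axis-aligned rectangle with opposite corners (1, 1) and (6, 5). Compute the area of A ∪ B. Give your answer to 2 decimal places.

By inclusion–exclusion:
Individual areas: |A| = 20, |B| = 20.
|A∩B|: x∈[3,6], y∈[1,5] → 3·4 = 12.
|A ∪ B| = 40 − 12 = 28.00.

28.00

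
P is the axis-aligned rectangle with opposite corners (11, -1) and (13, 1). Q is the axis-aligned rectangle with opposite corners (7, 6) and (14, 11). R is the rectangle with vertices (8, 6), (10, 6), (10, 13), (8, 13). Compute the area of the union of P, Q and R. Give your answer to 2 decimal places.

43.00

By inclusion–exclusion:
Individual areas: |P| = 4, |Q| = 35, |R| = 14.
|P∩Q| = 0 (no overlap).
|P∩R| = 0 (no overlap).
|Q∩R|: x∈[8,10], y∈[6,11] → 2·5 = 10.
|P∩Q∩R| = 0.
|P ∪ Q ∪ R| = 53 − 10 + 0 = 43.00.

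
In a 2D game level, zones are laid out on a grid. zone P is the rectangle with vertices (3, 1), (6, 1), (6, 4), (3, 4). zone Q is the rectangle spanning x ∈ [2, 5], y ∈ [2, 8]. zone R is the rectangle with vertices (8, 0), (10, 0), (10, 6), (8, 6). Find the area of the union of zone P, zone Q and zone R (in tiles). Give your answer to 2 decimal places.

By inclusion–exclusion:
Individual areas: |zone P| = 9, |zone Q| = 18, |zone R| = 12.
|zone P∩zone Q|: x∈[3,5], y∈[2,4] → 2·2 = 4.
|zone P∩zone R| = 0 (no overlap).
|zone Q∩zone R| = 0 (no overlap).
|zone P∩zone Q∩zone R| = 0.
|zone P ∪ zone Q ∪ zone R| = 39 − 4 + 0 = 35.00.

35.00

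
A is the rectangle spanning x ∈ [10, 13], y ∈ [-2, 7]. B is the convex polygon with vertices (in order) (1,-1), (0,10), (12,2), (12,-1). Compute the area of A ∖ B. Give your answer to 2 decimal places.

19.67

|A| = 27, |A∩B| = 7.3333.
|A ∖ B| = |A| − |A∩B| = 27 − 7.3333 = 19.67.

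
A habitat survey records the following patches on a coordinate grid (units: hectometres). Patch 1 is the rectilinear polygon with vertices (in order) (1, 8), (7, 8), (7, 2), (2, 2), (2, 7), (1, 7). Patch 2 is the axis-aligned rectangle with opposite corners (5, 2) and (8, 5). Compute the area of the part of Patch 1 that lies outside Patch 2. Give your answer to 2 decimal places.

|Patch 1| = 31, |Patch 1∩Patch 2| = 6.
|Patch 1 ∖ Patch 2| = |Patch 1| − |Patch 1∩Patch 2| = 31 − 6 = 25.00.

25.00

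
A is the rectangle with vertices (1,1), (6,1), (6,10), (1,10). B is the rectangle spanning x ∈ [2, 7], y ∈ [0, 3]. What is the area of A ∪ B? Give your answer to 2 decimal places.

By inclusion–exclusion:
Individual areas: |A| = 45, |B| = 15.
|A∩B|: x∈[2,6], y∈[1,3] → 4·2 = 8.
|A ∪ B| = 60 − 8 = 52.00.

52.00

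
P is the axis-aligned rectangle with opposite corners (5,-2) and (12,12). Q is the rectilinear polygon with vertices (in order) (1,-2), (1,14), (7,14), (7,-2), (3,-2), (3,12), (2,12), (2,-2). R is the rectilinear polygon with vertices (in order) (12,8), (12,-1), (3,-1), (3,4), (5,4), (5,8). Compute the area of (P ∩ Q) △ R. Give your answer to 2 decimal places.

|P ∩ Q| = 28.
|(P ∩ Q) ∩ R| = 18.
|(P ∩ Q) △ R| = 28 + 73 − 36 = 65.00.

65.00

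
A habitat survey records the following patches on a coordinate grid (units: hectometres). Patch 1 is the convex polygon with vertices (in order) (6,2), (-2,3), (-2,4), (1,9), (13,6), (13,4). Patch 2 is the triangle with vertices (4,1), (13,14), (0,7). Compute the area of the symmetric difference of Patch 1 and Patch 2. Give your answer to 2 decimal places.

|Patch 1| = 68.5, |Patch 2| = 53, |Patch 1∩Patch 2| = 30.2339.
|Patch 1 △ Patch 2| = |Patch 1| + |Patch 2| − 2·|Patch 1∩Patch 2| = 68.5 + 53 − 60.4678 = 61.03.

61.03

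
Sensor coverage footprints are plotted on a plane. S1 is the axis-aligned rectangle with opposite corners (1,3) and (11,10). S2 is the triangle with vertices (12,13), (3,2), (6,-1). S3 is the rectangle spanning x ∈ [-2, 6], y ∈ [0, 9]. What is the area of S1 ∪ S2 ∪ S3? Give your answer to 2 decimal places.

By inclusion–exclusion:
Individual areas: |S1| = 70, |S2| = 30, |S3| = 72.
|S1∩S2| = 17.7273.
|S1∩S3|: x∈[1,6], y∈[3,9] → 5·6 = 30.
|S2∩S3| = 9.5.
|S1∩S2∩S3| = 2.9091.
|S1 ∪ S2 ∪ S3| = 172 − 57.2273 + 2.9091 = 117.68.

117.68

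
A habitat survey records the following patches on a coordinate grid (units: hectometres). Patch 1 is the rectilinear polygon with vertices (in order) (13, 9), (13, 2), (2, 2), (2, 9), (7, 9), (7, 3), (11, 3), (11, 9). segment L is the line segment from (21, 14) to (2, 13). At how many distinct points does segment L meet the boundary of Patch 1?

0

The segment lies entirely outside Patch 1 and never meets its boundary.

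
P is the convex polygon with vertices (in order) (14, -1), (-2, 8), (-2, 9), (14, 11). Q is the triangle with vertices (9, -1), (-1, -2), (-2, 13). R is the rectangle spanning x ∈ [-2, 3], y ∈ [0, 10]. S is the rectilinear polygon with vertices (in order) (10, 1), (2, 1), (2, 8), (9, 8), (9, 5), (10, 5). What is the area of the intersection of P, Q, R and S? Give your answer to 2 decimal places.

1.80

The intersection is the polygon with vertices (3,6.636), (3,5.188), (2,5.75), (2,7.909).
By the shoelace formula its area is 1.80.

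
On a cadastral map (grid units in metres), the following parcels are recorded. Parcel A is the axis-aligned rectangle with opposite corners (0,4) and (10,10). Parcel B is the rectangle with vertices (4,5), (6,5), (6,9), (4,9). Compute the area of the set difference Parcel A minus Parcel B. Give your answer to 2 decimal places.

52.00

|Parcel A∩Parcel B|: x∈[4,6], y∈[5,9] → 2·4 = 8.
|Parcel A| = 60.
|Parcel A ∖ Parcel B| = |Parcel A| − |Parcel A∩Parcel B| = 60 − 8 = 52.00.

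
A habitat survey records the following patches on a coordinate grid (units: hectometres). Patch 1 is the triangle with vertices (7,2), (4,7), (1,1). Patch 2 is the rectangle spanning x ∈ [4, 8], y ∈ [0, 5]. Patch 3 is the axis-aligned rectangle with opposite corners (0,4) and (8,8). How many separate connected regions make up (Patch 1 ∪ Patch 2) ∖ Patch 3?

1

(Patch 1 ∪ Patch 2) ∖ Patch 3 is a single connected region.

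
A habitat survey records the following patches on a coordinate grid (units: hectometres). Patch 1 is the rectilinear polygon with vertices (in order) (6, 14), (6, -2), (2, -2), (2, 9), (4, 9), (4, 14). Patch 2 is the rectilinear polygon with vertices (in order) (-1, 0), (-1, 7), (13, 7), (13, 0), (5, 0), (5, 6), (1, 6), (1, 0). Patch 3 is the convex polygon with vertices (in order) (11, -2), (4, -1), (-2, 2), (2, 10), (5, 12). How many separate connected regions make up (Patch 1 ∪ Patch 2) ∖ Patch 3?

5

(Patch 1 ∪ Patch 2) ∖ Patch 3 splits into 5 disjoint pieces (area 30.5, area 4.7143, area 2, area 2.25, area 5.5).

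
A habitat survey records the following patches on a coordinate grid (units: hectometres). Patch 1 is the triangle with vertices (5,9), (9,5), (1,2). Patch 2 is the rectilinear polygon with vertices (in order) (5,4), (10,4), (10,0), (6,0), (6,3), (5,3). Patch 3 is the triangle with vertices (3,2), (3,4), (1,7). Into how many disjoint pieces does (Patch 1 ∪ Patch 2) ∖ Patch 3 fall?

2

(Patch 1 ∪ Patch 2) ∖ Patch 3 splits into 2 disjoint pieces (area 36.2628, area 1.4066).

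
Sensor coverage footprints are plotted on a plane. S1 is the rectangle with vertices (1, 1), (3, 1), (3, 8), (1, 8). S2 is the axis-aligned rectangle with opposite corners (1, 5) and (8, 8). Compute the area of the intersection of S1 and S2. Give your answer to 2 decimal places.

|S1∩S2|: x∈[1,3], y∈[5,8] → 2·3 = 6.

6.00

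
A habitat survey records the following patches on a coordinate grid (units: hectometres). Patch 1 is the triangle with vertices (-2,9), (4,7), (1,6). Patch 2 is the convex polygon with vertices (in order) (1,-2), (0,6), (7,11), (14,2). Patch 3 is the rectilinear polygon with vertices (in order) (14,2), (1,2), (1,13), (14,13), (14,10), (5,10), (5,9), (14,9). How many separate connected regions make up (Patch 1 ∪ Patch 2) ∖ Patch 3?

(Patch 1 ∪ Patch 2) ∖ Patch 3 splits into 2 disjoint pieces (area 3.0381, area 33.2083).

2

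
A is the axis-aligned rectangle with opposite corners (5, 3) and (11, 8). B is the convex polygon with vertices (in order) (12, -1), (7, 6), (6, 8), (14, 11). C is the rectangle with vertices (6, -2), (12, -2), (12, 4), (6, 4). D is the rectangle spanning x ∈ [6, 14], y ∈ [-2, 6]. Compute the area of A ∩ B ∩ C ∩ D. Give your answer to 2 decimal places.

2.21

The intersection is the polygon with vertices (9.143,3), (8.429,4), (11,4), (11,3).
By the shoelace formula its area is 2.21.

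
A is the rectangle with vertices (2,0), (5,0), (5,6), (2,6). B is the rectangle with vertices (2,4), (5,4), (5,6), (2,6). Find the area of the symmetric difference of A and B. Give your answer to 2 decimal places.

|A∩B|: x∈[2,5], y∈[4,6] → 3·2 = 6.
|A △ B| = |A| + |B| − 2·|A∩B| = 18 + 6 − 12 = 12.00.

12.00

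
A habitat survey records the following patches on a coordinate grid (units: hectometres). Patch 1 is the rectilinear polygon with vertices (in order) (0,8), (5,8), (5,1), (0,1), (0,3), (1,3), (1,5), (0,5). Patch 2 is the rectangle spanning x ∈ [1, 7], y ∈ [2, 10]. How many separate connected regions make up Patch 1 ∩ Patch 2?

1

Patch 1 ∩ Patch 2 is a single connected region.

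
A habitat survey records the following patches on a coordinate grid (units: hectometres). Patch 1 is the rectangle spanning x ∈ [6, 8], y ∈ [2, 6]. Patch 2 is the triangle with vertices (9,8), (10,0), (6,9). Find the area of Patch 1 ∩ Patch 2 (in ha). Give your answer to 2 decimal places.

The intersection is the polygon with vertices (8,6), (8,4.5), (7.333,6).
By the shoelace formula its area is 0.50.

0.50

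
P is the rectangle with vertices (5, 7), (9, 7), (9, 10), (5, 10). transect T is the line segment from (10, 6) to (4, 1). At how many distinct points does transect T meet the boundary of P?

The segment lies entirely outside P and never meets its boundary.

0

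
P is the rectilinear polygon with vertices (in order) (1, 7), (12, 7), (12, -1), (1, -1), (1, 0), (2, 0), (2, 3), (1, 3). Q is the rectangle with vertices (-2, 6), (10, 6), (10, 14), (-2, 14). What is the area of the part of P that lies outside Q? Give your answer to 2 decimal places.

76.00

|P| = 85, |P∩Q| = 9.
|P ∖ Q| = |P| − |P∩Q| = 85 − 9 = 76.00.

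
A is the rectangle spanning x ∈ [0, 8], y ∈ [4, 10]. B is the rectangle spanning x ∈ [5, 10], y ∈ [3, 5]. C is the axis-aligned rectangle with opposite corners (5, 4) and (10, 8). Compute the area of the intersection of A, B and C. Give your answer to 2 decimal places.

The intersection is the polygon with vertices (5,4), (5,5), (8,5), (8,4).
By the shoelace formula its area is 3.00.

3.00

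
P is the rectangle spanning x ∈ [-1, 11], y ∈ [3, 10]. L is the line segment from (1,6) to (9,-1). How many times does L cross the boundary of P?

The segment meets the boundary at (4.429,3).

1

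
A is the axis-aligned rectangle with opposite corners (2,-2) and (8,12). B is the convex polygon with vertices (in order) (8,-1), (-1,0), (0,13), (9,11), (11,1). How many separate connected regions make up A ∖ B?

A ∖ B splits into 2 disjoint pieces (area 8, area 1.3611).

2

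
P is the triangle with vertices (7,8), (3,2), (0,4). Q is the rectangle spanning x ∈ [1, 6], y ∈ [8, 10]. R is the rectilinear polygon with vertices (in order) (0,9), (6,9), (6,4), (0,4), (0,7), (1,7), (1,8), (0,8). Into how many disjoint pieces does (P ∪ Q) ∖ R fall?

(P ∪ Q) ∖ R splits into 3 disjoint pieces (area 4.3333, area 0.4643, area 5).

3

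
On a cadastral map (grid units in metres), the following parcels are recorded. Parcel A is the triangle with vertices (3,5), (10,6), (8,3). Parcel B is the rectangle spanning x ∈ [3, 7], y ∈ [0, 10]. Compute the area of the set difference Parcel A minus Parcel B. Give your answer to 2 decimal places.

5.16

|Parcel A| = 9.5, |Parcel A∩Parcel B| = 4.3429.
|Parcel A ∖ Parcel B| = |Parcel A| − |Parcel A∩Parcel B| = 9.5 − 4.3429 = 5.16.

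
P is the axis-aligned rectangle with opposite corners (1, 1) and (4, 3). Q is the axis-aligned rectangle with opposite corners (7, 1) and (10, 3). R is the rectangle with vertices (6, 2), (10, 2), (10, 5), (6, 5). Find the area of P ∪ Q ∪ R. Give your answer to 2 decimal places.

By inclusion–exclusion:
Individual areas: |P| = 6, |Q| = 6, |R| = 12.
|P∩Q| = 0 (no overlap).
|P∩R| = 0 (no overlap).
|Q∩R|: x∈[7,10], y∈[2,3] → 3·1 = 3.
|P∩Q∩R| = 0.
|P ∪ Q ∪ R| = 24 − 3 + 0 = 21.00.

21.00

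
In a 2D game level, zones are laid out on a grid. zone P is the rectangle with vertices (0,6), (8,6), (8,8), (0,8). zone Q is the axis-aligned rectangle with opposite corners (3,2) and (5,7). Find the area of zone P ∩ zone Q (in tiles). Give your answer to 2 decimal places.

|zone P∩zone Q|: x∈[3,5], y∈[6,7] → 2·1 = 2.

2.00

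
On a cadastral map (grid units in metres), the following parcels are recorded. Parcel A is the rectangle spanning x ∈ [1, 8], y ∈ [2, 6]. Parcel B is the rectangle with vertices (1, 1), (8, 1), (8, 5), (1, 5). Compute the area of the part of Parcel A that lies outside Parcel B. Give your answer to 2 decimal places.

|Parcel A∩Parcel B|: x∈[1,8], y∈[2,5] → 7·3 = 21.
|Parcel A| = 28.
|Parcel A ∖ Parcel B| = |Parcel A| − |Parcel A∩Parcel B| = 28 − 21 = 7.00.

7.00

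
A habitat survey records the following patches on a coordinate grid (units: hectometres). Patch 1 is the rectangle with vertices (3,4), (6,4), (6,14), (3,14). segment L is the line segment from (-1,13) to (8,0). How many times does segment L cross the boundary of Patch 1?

2

The segment meets the boundary at (5.231,4), (3,7.222).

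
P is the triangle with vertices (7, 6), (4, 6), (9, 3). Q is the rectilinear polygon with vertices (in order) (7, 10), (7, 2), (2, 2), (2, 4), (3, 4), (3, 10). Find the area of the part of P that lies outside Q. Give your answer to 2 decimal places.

1.80

|P| = 4.5, |P∩Q| = 2.7.
|P ∖ Q| = |P| − |P∩Q| = 4.5 − 2.7 = 1.80.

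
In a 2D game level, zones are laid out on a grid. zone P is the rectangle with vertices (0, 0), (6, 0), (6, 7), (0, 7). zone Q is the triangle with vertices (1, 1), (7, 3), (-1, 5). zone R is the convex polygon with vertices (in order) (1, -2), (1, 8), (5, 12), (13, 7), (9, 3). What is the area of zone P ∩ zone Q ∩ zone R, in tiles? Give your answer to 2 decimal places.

10.21

The intersection is the polygon with vertices (1,1), (1,4.5), (6,3.25), (6,2.667).
By the shoelace formula its area is 10.21.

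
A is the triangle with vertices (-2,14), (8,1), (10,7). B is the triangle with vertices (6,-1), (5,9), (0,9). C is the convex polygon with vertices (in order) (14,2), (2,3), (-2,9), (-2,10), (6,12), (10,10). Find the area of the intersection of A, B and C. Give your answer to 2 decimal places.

The intersection is the polygon with vertices (5,9), (5.471,4.287), (1.846,9).
By the shoelace formula its area is 7.43.

7.43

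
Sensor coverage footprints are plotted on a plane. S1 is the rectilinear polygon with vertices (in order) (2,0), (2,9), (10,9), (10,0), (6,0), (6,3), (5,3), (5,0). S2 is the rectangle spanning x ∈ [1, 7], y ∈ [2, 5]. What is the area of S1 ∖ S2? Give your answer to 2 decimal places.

55.00

|S1| = 69, |S1∩S2| = 14.
|S1 ∖ S2| = |S1| − |S1∩S2| = 69 − 14 = 55.00.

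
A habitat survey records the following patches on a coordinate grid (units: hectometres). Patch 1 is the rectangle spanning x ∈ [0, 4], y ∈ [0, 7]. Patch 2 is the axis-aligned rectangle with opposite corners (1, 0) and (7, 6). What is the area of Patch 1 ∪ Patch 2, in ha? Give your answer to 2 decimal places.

46.00

By inclusion–exclusion:
Individual areas: |Patch 1| = 28, |Patch 2| = 36.
|Patch 1∩Patch 2|: x∈[1,4], y∈[0,6] → 3·6 = 18.
|Patch 1 ∪ Patch 2| = 64 − 18 = 46.00.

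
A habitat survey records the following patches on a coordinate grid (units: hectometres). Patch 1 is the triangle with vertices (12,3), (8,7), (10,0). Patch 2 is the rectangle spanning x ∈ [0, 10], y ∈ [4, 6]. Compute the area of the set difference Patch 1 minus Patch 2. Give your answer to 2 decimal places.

7.64

|Patch 1| = 10, |Patch 1∩Patch 2| = 2.3571.
|Patch 1 ∖ Patch 2| = |Patch 1| − |Patch 1∩Patch 2| = 10 − 2.3571 = 7.64.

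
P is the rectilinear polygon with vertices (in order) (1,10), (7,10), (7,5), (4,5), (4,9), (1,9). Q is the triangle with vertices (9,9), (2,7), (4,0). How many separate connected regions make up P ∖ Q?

2

P ∖ Q splits into 2 disjoint pieces (area 9, area 0.0444).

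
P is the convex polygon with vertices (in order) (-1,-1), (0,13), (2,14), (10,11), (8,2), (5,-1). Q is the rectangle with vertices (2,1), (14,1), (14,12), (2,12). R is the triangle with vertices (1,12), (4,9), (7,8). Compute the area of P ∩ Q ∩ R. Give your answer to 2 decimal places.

The intersection is the polygon with vertices (2,11.333), (7,8), (4,9), (2,11).
By the shoelace formula its area is 2.83.

2.83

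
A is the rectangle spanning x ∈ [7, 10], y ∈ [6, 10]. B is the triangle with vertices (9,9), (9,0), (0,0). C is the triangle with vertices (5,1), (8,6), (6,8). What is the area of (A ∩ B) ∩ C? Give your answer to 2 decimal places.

0.50

The region (A ∩ B) ∩ C is the polygon with vertices (7,7), (8,6), (7,6).
By the shoelace formula its area is 0.50.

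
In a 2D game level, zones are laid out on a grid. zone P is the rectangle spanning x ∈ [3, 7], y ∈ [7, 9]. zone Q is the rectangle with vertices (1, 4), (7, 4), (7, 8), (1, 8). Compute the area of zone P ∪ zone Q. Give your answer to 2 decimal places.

28.00

By inclusion–exclusion:
Individual areas: |zone P| = 8, |zone Q| = 24.
|zone P∩zone Q|: x∈[3,7], y∈[7,8] → 4·1 = 4.
|zone P ∪ zone Q| = 32 − 4 = 28.00.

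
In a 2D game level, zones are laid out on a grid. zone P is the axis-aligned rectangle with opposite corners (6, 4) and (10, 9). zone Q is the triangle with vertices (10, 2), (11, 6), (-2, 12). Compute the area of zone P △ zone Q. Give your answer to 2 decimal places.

24.06

|zone P| = 20, |zone Q| = 29, |zone P∩zone Q| = 12.4718.
|zone P △ zone Q| = |zone P| + |zone Q| − 2·|zone P∩zone Q| = 20 + 29 − 24.9436 = 24.06.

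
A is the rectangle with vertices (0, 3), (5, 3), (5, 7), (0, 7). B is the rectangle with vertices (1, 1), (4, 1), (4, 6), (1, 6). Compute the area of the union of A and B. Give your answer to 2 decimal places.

By inclusion–exclusion:
Individual areas: |A| = 20, |B| = 15.
|A∩B|: x∈[1,4], y∈[3,6] → 3·3 = 9.
|A ∪ B| = 35 − 9 = 26.00.

26.00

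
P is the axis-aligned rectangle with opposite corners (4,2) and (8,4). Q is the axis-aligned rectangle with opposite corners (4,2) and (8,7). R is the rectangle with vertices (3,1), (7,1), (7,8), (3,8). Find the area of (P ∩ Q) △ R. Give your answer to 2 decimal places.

|P ∩ Q| = 8.
|(P ∩ Q) ∩ R| = 6.
|(P ∩ Q) △ R| = 8 + 28 − 12 = 24.00.

24.00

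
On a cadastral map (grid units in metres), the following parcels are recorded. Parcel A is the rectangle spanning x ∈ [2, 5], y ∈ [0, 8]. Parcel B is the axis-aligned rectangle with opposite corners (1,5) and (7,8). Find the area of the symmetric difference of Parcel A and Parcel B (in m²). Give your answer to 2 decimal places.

|Parcel A∩Parcel B|: x∈[2,5], y∈[5,8] → 3·3 = 9.
|Parcel A △ Parcel B| = |Parcel A| + |Parcel B| − 2·|Parcel A∩Parcel B| = 24 + 18 − 18 = 24.00.

24.00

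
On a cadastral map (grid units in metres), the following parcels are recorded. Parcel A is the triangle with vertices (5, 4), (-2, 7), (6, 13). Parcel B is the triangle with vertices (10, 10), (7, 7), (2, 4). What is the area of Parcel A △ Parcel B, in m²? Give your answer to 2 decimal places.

34.63

|Parcel A| = 33, |Parcel B| = 3, |Parcel A∩Parcel B| = 0.6867.
|Parcel A △ Parcel B| = |Parcel A| + |Parcel B| − 2·|Parcel A∩Parcel B| = 33 + 3 − 1.3734 = 34.63.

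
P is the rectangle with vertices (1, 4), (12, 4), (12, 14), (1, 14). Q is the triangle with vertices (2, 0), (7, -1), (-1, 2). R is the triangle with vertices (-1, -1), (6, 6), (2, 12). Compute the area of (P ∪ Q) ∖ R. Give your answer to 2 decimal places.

89.15

|P ∪ Q| = 113.5.
|(P ∪ Q) ∩ R| = 24.3503.
|(P ∪ Q) ∖ R| = 113.5 − 24.3503 = 89.15.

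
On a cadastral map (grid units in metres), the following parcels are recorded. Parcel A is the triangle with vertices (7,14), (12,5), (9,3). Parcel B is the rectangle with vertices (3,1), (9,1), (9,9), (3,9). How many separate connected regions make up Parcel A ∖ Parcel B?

1

Parcel A ∖ Parcel B is a single connected region.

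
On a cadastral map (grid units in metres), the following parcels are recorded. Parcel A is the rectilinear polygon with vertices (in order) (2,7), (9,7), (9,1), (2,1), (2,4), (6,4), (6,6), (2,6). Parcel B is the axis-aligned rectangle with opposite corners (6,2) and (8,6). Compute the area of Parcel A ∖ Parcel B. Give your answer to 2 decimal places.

26.00

|Parcel A| = 34, |Parcel A∩Parcel B| = 8.
|Parcel A ∖ Parcel B| = |Parcel A| − |Parcel A∩Parcel B| = 34 − 8 = 26.00.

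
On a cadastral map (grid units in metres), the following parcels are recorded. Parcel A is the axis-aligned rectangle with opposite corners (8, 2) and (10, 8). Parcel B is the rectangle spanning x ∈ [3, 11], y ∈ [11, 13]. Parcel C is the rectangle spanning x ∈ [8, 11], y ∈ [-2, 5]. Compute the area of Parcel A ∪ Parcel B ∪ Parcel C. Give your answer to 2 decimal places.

By inclusion–exclusion:
Individual areas: |Parcel A| = 12, |Parcel B| = 16, |Parcel C| = 21.
|Parcel A∩Parcel B| = 0 (no overlap).
|Parcel A∩Parcel C|: x∈[8,10], y∈[2,5] → 2·3 = 6.
|Parcel B∩Parcel C| = 0 (no overlap).
|Parcel A∩Parcel B∩Parcel C| = 0.
|Parcel A ∪ Parcel B ∪ Parcel C| = 49 − 6 + 0 = 43.00.

43.00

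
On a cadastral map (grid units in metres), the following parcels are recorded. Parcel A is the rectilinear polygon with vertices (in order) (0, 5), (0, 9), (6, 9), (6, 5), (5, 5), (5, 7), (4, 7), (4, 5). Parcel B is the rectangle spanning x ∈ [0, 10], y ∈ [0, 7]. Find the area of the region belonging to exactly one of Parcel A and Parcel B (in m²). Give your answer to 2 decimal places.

|Parcel A| = 22, |Parcel B| = 70, |Parcel A∩Parcel B| = 10.
|Parcel A △ Parcel B| = |Parcel A| + |Parcel B| − 2·|Parcel A∩Parcel B| = 22 + 70 − 20 = 72.00.

72.00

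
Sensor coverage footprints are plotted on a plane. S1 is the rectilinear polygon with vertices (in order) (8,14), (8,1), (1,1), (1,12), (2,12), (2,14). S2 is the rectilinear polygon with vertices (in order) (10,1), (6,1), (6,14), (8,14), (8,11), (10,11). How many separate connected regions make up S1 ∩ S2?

S1 ∩ S2 is a single connected region.

1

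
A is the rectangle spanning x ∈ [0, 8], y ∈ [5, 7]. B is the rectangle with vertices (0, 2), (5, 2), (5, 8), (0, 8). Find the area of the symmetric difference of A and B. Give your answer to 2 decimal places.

|A∩B|: x∈[0,5], y∈[5,7] → 5·2 = 10.
|A △ B| = |A| + |B| − 2·|A∩B| = 16 + 30 − 20 = 26.00.

26.00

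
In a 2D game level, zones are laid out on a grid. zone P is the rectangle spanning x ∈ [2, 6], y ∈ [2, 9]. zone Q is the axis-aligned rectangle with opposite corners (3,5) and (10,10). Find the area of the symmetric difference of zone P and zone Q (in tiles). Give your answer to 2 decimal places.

39.00

|zone P∩zone Q|: x∈[3,6], y∈[5,9] → 3·4 = 12.
|zone P △ zone Q| = |zone P| + |zone Q| − 2·|zone P∩zone Q| = 28 + 35 − 24 = 39.00.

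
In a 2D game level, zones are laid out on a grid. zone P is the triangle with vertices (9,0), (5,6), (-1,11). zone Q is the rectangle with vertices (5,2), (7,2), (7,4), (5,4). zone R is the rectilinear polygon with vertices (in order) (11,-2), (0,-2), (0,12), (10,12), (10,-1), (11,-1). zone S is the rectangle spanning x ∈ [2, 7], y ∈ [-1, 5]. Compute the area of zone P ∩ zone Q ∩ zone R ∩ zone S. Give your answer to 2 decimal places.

1.14

The intersection is the polygon with vertices (5.364,4), (6.333,4), (7,3), (7,2.2).
By the shoelace formula its area is 1.14.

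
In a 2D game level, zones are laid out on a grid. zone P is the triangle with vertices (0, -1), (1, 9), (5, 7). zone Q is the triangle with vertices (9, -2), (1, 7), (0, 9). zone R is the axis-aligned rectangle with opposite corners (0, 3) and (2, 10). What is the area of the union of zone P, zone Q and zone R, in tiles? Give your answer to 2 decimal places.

By inclusion–exclusion:
Individual areas: |zone P| = 21, |zone Q| = 3.5, |zone R| = 14.
|zone P∩zone Q| = 1.7122.
|zone P∩zone R| = 7.55.
|zone Q∩zone R| = 1.1181.
|zone P∩zone Q∩zone R| = 0.8293.
|zone P ∪ zone Q ∪ zone R| = 38.5 − 10.3802 + 0.8293 = 28.95.

28.95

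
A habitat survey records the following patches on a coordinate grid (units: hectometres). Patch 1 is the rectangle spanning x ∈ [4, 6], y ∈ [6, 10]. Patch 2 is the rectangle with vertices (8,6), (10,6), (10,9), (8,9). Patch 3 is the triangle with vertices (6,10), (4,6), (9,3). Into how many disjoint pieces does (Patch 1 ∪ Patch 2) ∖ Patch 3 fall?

(Patch 1 ∪ Patch 2) ∖ Patch 3 splits into 2 disjoint pieces (area 4, area 6).

2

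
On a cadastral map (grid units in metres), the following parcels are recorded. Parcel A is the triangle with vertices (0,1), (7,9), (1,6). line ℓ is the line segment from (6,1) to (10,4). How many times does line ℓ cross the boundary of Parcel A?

The segment lies entirely outside Parcel A and never meets its boundary.

0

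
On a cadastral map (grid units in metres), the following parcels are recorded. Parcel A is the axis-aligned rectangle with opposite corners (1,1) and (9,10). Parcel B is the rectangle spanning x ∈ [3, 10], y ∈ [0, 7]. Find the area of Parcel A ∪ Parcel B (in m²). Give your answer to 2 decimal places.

85.00

By inclusion–exclusion:
Individual areas: |Parcel A| = 72, |Parcel B| = 49.
|Parcel A∩Parcel B|: x∈[3,9], y∈[1,7] → 6·6 = 36.
|Parcel A ∪ Parcel B| = 121 − 36 = 85.00.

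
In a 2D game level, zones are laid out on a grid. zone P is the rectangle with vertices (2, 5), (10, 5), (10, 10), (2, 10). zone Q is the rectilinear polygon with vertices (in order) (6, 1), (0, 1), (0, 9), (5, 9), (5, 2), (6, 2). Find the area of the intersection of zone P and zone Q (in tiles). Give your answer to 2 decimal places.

12.00

The intersection is the polygon with vertices (2,5), (2,9), (5,9), (5,5).
By the shoelace formula its area is 12.00.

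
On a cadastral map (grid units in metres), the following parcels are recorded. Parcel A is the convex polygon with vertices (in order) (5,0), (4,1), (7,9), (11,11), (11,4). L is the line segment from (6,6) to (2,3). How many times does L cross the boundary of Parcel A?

The segment meets the boundary at (5.826,5.87).

1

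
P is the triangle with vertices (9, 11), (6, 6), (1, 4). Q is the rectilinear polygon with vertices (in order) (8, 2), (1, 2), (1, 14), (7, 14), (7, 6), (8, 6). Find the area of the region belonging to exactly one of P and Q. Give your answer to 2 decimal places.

|P| = 9.5, |Q| = 76, |P∩Q| = 7.9167.
|P △ Q| = |P| + |Q| − 2·|P∩Q| = 9.5 + 76 − 15.8333 = 69.67.

69.67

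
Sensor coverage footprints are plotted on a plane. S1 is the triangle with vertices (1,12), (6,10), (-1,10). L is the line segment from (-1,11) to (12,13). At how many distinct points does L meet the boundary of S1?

2

The segment meets the boundary at (2.25,11.5), (0.182,11.182).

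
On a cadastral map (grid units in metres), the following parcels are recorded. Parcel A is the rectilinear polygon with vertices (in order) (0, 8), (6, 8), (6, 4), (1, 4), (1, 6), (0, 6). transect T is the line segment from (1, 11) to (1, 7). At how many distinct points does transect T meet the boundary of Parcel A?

1

The segment meets the boundary at (1,8).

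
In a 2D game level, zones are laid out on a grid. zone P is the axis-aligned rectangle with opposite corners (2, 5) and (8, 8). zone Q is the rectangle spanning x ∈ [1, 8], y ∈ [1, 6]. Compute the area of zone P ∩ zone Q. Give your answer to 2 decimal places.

|zone P∩zone Q|: x∈[2,8], y∈[5,6] → 6·1 = 6.

6.00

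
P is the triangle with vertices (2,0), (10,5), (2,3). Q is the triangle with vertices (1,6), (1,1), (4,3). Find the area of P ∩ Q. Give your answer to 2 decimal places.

The intersection is the polygon with vertices (2,3), (3.6,3.4), (4,3), (2,1.667).
By the shoelace formula its area is 1.73.

1.73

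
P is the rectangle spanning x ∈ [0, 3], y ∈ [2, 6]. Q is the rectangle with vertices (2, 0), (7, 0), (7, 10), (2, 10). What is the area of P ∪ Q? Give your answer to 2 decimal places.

By inclusion–exclusion:
Individual areas: |P| = 12, |Q| = 50.
|P∩Q|: x∈[2,3], y∈[2,6] → 1·4 = 4.
|P ∪ Q| = 62 − 4 = 58.00.

58.00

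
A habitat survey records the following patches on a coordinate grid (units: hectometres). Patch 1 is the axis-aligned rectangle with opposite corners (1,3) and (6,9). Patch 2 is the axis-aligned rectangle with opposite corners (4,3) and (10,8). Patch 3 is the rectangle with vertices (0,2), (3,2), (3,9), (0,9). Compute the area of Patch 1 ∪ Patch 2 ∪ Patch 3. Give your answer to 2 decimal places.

By inclusion–exclusion:
Individual areas: |Patch 1| = 30, |Patch 2| = 30, |Patch 3| = 21.
|Patch 1∩Patch 2|: x∈[4,6], y∈[3,8] → 2·5 = 10.
|Patch 1∩Patch 3|: x∈[1,3], y∈[3,9] → 2·6 = 12.
|Patch 2∩Patch 3| = 0 (no overlap).
|Patch 1∩Patch 2∩Patch 3| = 0.
|Patch 1 ∪ Patch 2 ∪ Patch 3| = 81 − 22 + 0 = 59.00.

59.00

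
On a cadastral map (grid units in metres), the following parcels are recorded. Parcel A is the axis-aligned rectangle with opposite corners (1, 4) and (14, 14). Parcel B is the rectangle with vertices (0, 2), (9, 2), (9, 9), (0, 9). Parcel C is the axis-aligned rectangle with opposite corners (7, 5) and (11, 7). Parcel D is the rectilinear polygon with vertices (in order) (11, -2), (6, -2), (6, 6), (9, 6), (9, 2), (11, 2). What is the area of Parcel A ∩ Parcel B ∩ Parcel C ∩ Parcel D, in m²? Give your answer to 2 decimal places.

2.00

The intersection is the polygon with vertices (7,5), (7,6), (9,6), (9,5).
By the shoelace formula its area is 2.00.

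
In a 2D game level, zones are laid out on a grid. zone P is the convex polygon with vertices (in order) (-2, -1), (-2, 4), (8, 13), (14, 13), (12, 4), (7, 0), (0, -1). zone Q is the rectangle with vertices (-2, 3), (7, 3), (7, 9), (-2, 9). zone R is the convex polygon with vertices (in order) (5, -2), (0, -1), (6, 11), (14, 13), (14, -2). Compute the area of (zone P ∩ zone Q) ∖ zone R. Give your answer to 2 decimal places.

|zone P ∩ zone Q| = 40.1111.
|(zone P ∩ zone Q) ∩ zone R| = 21.
|(zone P ∩ zone Q) ∖ zone R| = 40.1111 − 21 = 19.11.

19.11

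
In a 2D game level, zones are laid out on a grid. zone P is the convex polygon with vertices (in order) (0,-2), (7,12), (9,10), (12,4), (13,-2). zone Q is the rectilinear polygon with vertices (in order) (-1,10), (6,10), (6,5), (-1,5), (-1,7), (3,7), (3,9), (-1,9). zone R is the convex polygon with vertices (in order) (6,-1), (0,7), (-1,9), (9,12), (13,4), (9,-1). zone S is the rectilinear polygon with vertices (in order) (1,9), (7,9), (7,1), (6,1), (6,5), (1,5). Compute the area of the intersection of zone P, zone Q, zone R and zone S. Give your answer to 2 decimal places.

The intersection is the polygon with vertices (3.5,5), (5.5,9), (6,9), (6,5).
By the shoelace formula its area is 6.00.

6.00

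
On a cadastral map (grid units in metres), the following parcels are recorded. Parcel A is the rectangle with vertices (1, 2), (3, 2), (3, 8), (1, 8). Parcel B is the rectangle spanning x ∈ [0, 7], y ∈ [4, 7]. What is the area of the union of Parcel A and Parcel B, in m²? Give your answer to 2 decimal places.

By inclusion–exclusion:
Individual areas: |Parcel A| = 12, |Parcel B| = 21.
|Parcel A∩Parcel B|: x∈[1,3], y∈[4,7] → 2·3 = 6.
|Parcel A ∪ Parcel B| = 33 − 6 = 27.00.

27.00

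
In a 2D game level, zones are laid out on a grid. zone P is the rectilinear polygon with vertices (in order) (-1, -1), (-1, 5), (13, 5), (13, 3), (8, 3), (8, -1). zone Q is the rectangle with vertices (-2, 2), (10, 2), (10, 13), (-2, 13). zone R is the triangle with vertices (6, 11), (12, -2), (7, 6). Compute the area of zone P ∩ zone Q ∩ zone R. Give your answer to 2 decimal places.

1.96

The intersection is the polygon with vertices (8.769,5), (9.692,3), (8.875,3), (7.625,5).
By the shoelace formula its area is 1.96.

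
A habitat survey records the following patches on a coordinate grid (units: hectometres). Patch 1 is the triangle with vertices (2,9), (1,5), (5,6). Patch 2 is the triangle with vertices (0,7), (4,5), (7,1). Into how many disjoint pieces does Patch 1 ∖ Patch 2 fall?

2

Patch 1 ∖ Patch 2 splits into 2 disjoint pieces (area 6.25, area 0.4554).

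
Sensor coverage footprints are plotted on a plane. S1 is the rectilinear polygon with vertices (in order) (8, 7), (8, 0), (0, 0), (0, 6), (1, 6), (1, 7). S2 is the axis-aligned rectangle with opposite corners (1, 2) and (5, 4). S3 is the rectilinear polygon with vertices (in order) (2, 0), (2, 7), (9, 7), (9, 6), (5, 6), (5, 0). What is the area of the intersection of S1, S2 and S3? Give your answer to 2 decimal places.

6.00

The intersection is the polygon with vertices (5,4), (5,2), (2,2), (2,4).
By the shoelace formula its area is 6.00.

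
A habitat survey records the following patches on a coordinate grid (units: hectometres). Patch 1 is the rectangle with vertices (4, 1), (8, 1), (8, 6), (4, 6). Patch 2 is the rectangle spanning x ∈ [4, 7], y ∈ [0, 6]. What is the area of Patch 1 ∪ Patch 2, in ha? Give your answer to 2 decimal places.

By inclusion–exclusion:
Individual areas: |Patch 1| = 20, |Patch 2| = 18.
|Patch 1∩Patch 2|: x∈[4,7], y∈[1,6] → 3·5 = 15.
|Patch 1 ∪ Patch 2| = 38 − 15 = 23.00.

23.00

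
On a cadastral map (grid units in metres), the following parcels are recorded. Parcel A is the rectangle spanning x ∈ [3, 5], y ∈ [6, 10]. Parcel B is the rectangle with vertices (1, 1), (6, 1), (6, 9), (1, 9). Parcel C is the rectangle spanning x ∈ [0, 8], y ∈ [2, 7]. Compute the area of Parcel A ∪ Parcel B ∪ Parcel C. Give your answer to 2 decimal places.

57.00

By inclusion–exclusion:
Individual areas: |Parcel A| = 8, |Parcel B| = 40, |Parcel C| = 40.
|Parcel A∩Parcel B|: x∈[3,5], y∈[6,9] → 2·3 = 6.
|Parcel A∩Parcel C|: x∈[3,5], y∈[6,7] → 2·1 = 2.
|Parcel B∩Parcel C|: x∈[1,6], y∈[2,7] → 5·5 = 25.
|Parcel A∩Parcel B∩Parcel C| = 2.
|Parcel A ∪ Parcel B ∪ Parcel C| = 88 − 33 + 2 = 57.00.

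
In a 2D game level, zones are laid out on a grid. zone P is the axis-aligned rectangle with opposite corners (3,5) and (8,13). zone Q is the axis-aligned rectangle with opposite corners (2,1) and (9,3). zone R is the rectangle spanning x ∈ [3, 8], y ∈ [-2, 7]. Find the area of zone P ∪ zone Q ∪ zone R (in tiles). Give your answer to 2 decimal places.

By inclusion–exclusion:
Individual areas: |zone P| = 40, |zone Q| = 14, |zone R| = 45.
|zone P∩zone Q| = 0 (no overlap).
|zone P∩zone R|: x∈[3,8], y∈[5,7] → 5·2 = 10.
|zone Q∩zone R|: x∈[3,8], y∈[1,3] → 5·2 = 10.
|zone P∩zone Q∩zone R| = 0.
|zone P ∪ zone Q ∪ zone R| = 99 − 20 + 0 = 79.00.

79.00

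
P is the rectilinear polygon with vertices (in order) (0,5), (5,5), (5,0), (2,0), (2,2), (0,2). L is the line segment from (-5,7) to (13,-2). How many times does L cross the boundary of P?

The segment meets the boundary at (5,2), (0,4.5).

2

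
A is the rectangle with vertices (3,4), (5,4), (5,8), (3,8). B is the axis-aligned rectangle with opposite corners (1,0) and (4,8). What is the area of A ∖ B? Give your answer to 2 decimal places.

|A∩B|: x∈[3,4], y∈[4,8] → 1·4 = 4.
|A| = 8.
|A ∖ B| = |A| − |A∩B| = 8 − 4 = 4.00.

4.00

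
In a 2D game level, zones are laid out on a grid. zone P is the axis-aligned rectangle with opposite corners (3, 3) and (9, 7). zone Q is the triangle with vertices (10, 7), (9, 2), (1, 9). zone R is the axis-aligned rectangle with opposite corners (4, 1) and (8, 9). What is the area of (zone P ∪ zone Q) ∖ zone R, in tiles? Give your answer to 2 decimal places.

|zone P ∪ zone Q| = 33.7857.
|(zone P ∪ zone Q) ∩ zone R| = 19.5645.
|(zone P ∪ zone Q) ∖ zone R| = 33.7857 − 19.5645 = 14.22.

14.22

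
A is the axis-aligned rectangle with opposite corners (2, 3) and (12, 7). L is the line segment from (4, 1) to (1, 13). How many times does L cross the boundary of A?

2

The segment meets the boundary at (2.5,7), (3.5,3).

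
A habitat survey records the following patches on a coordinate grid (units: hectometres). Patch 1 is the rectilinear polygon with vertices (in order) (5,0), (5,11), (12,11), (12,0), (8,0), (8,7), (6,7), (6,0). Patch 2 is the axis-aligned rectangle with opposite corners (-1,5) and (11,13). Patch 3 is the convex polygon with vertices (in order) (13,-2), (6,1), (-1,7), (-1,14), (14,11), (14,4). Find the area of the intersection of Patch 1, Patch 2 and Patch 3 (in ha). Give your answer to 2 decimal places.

32.00

The intersection is the polygon with vertices (11,11), (11,5), (8,5), (8,7), (6,7), (6,5), (5,5), (5,11).
By the shoelace formula its area is 32.00.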